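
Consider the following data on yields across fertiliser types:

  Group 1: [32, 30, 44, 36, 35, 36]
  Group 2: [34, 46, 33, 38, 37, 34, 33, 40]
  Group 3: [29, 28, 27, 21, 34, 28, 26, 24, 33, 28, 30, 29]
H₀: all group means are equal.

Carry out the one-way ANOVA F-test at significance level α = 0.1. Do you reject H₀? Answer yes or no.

reject H₀: yes

Group means [35.50, 36.88, 28.08], grand mean 32.500
SSB = Σnᵢ(x̄ᵢ−x̄)² = 441.208; SSW = ΣΣ(x−x̄ᵢ)² = 393.292
MSB = 441.208/2 = 220.6042; MSW = 393.292/23 = 17.0996
F = MSB/MSW = 12.9011
df = (2, 23)
p-value (upper-tail) = 0.00017
At α=0.1: p < α → reject H₀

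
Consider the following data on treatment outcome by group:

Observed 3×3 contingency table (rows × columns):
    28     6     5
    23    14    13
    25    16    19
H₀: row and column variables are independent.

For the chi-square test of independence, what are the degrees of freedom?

degrees of freedom = 4

df = (r−1)(c−1) = (3−1)·(3−1) = 4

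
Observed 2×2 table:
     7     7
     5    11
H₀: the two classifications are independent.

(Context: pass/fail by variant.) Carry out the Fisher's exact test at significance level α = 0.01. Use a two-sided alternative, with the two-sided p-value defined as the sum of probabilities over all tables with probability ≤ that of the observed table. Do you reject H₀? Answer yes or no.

Margins: r₁=14, r₂=16, c₁=12, c₂=18, n=30
p_obs = C(14,7)·C(16,5)/C(30,12); sum pmf over tables with pmf ≤ p_obs
p-value (two-sided) = 0.45717
At α=0.01: p ≥ α → fail to reject H₀

reject H₀: no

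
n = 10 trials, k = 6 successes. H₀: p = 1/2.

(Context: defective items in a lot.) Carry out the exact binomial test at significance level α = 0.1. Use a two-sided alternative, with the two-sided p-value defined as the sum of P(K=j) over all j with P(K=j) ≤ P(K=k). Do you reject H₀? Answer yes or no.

Exact binomial: n=10, k=6, p₀=1/2=0.5000
P(X=j) = C(n,j)·p₀^j·(1−p₀)^(n−j); p = Σ P(X=j) over j with P(X=j) ≤ P(X=6)
p-value (two-sided) = 0.75391
At α=0.1: p ≥ α → fail to reject H₀

reject H₀: no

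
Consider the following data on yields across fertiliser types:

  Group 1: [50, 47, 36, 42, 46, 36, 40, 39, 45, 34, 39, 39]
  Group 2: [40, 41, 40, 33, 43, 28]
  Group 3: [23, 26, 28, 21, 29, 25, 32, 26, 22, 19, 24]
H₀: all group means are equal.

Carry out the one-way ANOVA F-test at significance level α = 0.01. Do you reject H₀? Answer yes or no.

Group means [41.08, 37.50, 25.00], grand mean 34.241
SSB = Σnᵢ(x̄ᵢ−x̄)² = 1564.894; SSW = ΣΣ(x−x̄ᵢ)² = 578.417
MSB = 1564.894/2 = 782.4468; MSW = 578.417/26 = 22.2468
F = MSB/MSW = 35.1712
df = (2, 26)
p-value (upper-tail) = 0.00000
At α=0.01: p < α → reject H₀

reject H₀: yes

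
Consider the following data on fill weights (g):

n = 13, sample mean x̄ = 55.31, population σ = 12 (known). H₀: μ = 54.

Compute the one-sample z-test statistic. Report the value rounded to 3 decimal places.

SE = σ/√n = 12/√13 = 3.3282
z = (x̄−μ₀)/SE = (55.31−54)/3.3282 = 0.3936

test statistic = 0.394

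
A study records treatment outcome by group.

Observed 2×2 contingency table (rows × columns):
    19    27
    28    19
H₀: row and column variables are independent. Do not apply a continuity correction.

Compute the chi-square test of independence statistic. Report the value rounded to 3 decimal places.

Row totals [46, 47], col totals [47, 46], n=93
χ² = (19−23.25)²/23.25 + (27−22.75)²/22.75 + (28−23.75)²/23.75 + (19−23.25)²/23.25 = 3.1043
df = 1

test statistic = 3.104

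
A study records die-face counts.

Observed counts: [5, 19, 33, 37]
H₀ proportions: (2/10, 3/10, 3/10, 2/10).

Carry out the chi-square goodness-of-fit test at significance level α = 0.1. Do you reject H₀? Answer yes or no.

n = 94; E_i = n·p_i = [18.80, 28.20, 28.20, 18.80]
χ² = (5−18.80)²/18.80 + (19−28.20)²/28.20 + (33−28.20)²/28.20 + (37−18.80)²/18.80 = 31.5674
df = 3
p-value (upper-tail) = 0.00000
At α=0.1: p < α → reject H₀

reject H₀: yes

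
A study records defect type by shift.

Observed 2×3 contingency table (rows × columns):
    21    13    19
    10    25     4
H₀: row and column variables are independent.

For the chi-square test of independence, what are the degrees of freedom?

df = (r−1)(c−1) = (2−1)·(3−1) = 2

degrees of freedom = 2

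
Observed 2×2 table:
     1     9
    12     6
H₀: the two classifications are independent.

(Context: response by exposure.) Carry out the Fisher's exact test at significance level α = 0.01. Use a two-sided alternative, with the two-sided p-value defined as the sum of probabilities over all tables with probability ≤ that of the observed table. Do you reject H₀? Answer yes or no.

Margins: r₁=10, r₂=18, c₁=13, c₂=15, n=28
p_obs = C(10,1)·C(18,12)/C(28,13); sum pmf over tables with pmf ≤ p_obs
p-value (two-sided) = 0.00603
At α=0.01: p < α → reject H₀

reject H₀: yes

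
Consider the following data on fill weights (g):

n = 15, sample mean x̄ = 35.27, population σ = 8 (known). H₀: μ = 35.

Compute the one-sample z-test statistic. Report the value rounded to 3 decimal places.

SE = σ/√n = 8/√15 = 2.0656
z = (x̄−μ₀)/SE = (35.27−35)/2.0656 = 0.1307

test statistic = 0.131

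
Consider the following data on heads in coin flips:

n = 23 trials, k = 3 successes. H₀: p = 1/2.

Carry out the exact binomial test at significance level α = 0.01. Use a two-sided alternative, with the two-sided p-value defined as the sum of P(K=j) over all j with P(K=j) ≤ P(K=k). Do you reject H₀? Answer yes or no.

Exact binomial: n=23, k=3, p₀=1/2=0.5000
P(X=j) = C(n,j)·p₀^j·(1−p₀)^(n−j); p = Σ P(X=j) over j with P(X=j) ≤ P(X=3)
p-value (two-sided) = 0.00049
At α=0.01: p < α → reject H₀

reject H₀: yes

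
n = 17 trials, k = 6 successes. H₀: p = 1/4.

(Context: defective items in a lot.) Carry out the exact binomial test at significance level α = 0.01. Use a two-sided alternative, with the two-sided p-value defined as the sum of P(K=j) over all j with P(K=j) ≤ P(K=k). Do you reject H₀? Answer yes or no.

Exact binomial: n=17, k=6, p₀=1/4=0.2500
P(X=j) = C(n,j)·p₀^j·(1−p₀)^(n−j); p = Σ P(X=j) over j with P(X=j) ≤ P(X=6)
p-value (two-sided) = 0.39840
At α=0.01: p ≥ α → fail to reject H₀

reject H₀: no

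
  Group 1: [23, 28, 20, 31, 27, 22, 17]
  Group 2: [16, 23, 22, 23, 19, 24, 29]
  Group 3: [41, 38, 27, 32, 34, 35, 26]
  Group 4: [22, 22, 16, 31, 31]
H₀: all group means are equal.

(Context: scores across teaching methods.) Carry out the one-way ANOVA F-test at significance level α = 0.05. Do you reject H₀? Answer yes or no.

Group means [24.00, 22.29, 33.29, 24.40], grand mean 26.115
SSB = Σnᵢ(x̄ᵢ−x̄)² = 508.597; SSW = ΣΣ(x−x̄ᵢ)² = 592.057
MSB = 508.597/3 = 169.5322; MSW = 592.057/22 = 26.9117
F = MSB/MSW = 6.2996
df = (3, 22)
p-value (upper-tail) = 0.00300
At α=0.05: p < α → reject H₀

reject H₀: yes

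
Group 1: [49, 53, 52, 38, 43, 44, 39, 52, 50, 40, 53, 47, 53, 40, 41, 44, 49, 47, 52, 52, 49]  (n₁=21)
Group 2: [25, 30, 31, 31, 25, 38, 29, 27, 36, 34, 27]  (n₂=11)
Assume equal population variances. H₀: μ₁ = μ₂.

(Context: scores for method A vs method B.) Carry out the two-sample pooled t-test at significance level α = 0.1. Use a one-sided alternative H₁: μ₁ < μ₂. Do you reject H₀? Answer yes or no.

reject H₀: no

x̄₁=47.000, s₁=5.206, n₁=21
x̄₂=30.273, s₂=4.315, n₂=11
s_p² = [20·5.206² + 10·4.315²]/30 = 24.2727
SE = √(s_p²·(1/21+1/11)) = 1.8337
t = (47.000−30.273)/1.8337 = 9.1221
df = 30
p-value (one-sided, H₁ less) = 1.00000
At α=0.1: p ≥ α → fail to reject H₀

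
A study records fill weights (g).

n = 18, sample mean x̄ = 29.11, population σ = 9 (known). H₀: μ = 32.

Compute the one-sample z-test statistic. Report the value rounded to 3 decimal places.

SE = σ/√n = 9/√18 = 2.1213
z = (x̄−μ₀)/SE = (29.11−32)/2.1213 = -1.3624

test statistic = -1.362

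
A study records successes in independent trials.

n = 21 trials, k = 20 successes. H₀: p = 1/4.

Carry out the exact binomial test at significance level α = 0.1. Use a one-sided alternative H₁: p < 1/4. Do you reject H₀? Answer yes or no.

reject H₀: no

Exact binomial: n=21, k=20, p₀=1/4=0.2500
P(X≤20) from Σ C(n,i)·p₀^i·(1−p₀)^(n−i)
p-value (one-sided, H₁ less) = 1.00000
At α=0.1: p ≥ α → fail to reject H₀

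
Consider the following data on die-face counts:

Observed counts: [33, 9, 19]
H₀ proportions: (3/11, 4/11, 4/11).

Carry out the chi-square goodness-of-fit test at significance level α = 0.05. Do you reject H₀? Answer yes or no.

reject H₀: yes

n = 61; E_i = n·p_i = [16.64, 22.18, 22.18]
χ² = (33−16.64)²/16.64 + (9−22.18)²/22.18 + (19−22.18)²/22.18 = 24.3852
df = 2
p-value (upper-tail) = 0.00001
At α=0.05: p < α → reject H₀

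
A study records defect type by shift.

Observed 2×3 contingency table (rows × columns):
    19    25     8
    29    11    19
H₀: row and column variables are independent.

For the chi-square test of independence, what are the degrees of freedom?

degrees of freedom = 2

df = (r−1)(c−1) = (2−1)·(3−1) = 2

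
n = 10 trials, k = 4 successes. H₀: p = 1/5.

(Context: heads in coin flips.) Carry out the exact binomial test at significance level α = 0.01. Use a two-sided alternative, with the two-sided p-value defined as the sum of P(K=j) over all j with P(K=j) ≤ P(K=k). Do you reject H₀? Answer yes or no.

reject H₀: no

Exact binomial: n=10, k=4, p₀=1/5=0.2000
P(X=j) = C(n,j)·p₀^j·(1−p₀)^(n−j); p = Σ P(X=j) over j with P(X=j) ≤ P(X=4)
p-value (two-sided) = 0.12087
At α=0.01: p ≥ α → fail to reject H₀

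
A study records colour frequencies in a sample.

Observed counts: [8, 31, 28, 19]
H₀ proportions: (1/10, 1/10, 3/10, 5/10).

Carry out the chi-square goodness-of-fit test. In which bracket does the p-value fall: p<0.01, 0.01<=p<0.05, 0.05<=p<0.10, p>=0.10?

n = 86; E_i = n·p_i = [8.60, 8.60, 25.80, 43.00]
χ² = (8−8.60)²/8.60 + (31−8.60)²/8.60 + (28−25.80)²/25.80 + (19−43.00)²/43.00 = 71.9690
df = 3
p-value (upper-tail) = 0.00000
→ bracket: p<0.01

p-value bracket: p<0.01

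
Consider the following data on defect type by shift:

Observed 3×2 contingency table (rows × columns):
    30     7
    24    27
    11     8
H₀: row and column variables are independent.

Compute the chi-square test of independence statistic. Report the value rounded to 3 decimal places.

Row totals [37, 51, 19], col totals [65, 42], n=107
χ² = (30−22.48)²/22.48 + (7−14.52)²/14.52 + (24−30.98)²/30.98 + (27−20.02)²/20.02 + (11−11.54)²/11.54 + (8−7.46)²/7.46 = 10.4881
df = 2

test statistic = 10.488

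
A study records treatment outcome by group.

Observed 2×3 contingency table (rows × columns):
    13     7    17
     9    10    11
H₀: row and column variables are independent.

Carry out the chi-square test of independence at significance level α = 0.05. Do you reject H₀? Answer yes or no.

reject H₀: no

Row totals [37, 30], col totals [22, 17, 28], n=67
χ² = (13−12.15)²/12.15 + (7−9.39)²/9.39 + (17−15.46)²/15.46 + (9−9.85)²/9.85 + (10−7.61)²/7.61 + (11−12.54)²/12.54 = 1.8310
df = 2
p-value (upper-tail) = 0.40031
At α=0.05: p ≥ α → fail to reject H₀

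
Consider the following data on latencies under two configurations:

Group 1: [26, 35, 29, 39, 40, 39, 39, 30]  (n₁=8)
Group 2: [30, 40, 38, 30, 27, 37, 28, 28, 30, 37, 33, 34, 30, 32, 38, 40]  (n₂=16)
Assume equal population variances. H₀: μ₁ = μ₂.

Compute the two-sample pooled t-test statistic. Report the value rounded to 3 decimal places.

test statistic = 0.655

x̄₁=34.625, s₁=5.528, n₁=8
x̄₂=33.250, s₂=4.494, n₂=16
s_p² = [7·5.528² + 15·4.494²]/22 = 23.4943
SE = √(s_p²·(1/8+1/16)) = 2.0989
t = (34.625−33.250)/2.0989 = 0.6551
df = 22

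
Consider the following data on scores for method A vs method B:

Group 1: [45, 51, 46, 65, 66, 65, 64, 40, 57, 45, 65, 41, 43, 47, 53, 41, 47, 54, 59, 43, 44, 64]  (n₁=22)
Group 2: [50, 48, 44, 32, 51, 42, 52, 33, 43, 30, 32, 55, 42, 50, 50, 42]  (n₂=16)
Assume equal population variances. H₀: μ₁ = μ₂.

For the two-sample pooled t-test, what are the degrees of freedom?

df = n₁ + n₂ − 2 = 22 + 16 − 2 = 36

degrees of freedom = 36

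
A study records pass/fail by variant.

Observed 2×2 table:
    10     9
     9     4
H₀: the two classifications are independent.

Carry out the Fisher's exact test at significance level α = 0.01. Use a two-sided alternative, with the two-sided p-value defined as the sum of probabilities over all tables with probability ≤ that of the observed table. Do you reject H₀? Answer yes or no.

Margins: r₁=19, r₂=13, c₁=19, c₂=13, n=32
p_obs = C(19,10)·C(13,9)/C(32,19); sum pmf over tables with pmf ≤ p_obs
p-value (two-sided) = 0.47106
At α=0.01: p ≥ α → fail to reject H₀

reject H₀: no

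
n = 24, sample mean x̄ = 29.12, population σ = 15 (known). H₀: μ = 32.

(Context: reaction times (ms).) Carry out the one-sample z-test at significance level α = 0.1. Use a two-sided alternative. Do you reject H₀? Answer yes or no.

SE = σ/√n = 15/√24 = 3.0619
z = (x̄−μ₀)/SE = (29.12−32)/3.0619 = -0.9406
p-value (two-sided) = 0.34691
At α=0.1: p ≥ α → fail to reject H₀

reject H₀: no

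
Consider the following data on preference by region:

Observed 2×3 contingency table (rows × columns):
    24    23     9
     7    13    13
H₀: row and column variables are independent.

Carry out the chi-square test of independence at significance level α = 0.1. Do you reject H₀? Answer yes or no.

Row totals [56, 33], col totals [31, 36, 22], n=89
χ² = (24−19.51)²/19.51 + (23−22.65)²/22.65 + (9−13.84)²/13.84 + (7−11.49)²/11.49 + (13−13.35)²/13.35 + (13−8.16)²/8.16 = 7.3764
df = 2
p-value (upper-tail) = 0.02502
At α=0.1: p < α → reject H₀

reject H₀: yes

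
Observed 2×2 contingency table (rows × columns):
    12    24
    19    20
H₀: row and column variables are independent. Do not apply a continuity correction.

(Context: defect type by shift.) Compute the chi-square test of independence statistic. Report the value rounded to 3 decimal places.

Row totals [36, 39], col totals [31, 44], n=75
χ² = (12−14.88)²/14.88 + (24−21.12)²/21.12 + (19−16.12)²/16.12 + (20−22.88)²/22.88 = 1.8272
df = 1

test statistic = 1.827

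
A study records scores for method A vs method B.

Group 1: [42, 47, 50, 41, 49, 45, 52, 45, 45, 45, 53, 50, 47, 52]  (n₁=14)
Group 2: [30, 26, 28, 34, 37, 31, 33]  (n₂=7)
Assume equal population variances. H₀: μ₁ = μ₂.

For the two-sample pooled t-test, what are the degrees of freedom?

degrees of freedom = 19

df = n₁ + n₂ − 2 = 14 + 7 − 2 = 19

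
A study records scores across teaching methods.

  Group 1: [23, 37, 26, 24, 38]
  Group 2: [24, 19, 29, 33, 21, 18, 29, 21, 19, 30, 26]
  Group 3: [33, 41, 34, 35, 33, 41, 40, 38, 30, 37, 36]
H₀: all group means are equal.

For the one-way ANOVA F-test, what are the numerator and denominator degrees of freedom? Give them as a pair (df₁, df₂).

k = 3 groups, N = 27 total
df = (k−1, N−k) = (3−1, 27−3) = (2, 24)

degrees of freedom = [2, 24]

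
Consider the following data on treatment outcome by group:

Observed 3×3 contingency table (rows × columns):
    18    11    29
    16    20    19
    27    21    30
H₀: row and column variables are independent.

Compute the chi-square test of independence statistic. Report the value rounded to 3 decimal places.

test statistic = 5.306

Row totals [58, 55, 78], col totals [61, 52, 78], n=191
χ² = (18−18.52)²/18.52 + (11−15.79)²/15.79 + (29−23.69)²/23.69 + (16−17.57)²/17.57 + (20−14.97)²/14.97 + (19−22.46)²/22.46 + (27−24.91)²/24.91 + (21−21.24)²/21.24 + (30−31.85)²/31.85 = 5.3059
df = 4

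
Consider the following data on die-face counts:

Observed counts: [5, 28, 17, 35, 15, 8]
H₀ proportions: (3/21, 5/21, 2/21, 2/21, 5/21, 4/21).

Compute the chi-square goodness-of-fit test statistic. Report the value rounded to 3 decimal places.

test statistic = 83.165

n = 108; E_i = n·p_i = [15.43, 25.71, 10.29, 10.29, 25.71, 20.57]
χ² = (5−15.43)²/15.43 + (28−25.71)²/25.71 + (17−10.29)²/10.29 + (35−10.29)²/10.29 + (15−25.71)²/25.71 + (8−20.57)²/20.57 = 83.1648
df = 5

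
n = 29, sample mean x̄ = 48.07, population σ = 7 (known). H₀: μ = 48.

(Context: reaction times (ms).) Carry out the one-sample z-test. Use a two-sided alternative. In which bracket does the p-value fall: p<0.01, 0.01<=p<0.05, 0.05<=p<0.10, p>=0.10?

SE = σ/√n = 7/√29 = 1.2999
z = (x̄−μ₀)/SE = (48.07−48)/1.2999 = 0.0539
p-value (two-sided) = 0.95705
→ bracket: p>=0.10

p-value bracket: p>=0.10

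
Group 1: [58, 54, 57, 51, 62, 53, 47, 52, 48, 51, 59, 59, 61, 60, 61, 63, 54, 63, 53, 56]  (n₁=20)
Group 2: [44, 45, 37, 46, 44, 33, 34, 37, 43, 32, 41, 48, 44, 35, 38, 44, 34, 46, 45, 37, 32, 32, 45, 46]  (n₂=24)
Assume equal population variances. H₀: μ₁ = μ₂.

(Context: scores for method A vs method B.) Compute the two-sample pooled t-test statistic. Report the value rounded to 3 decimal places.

test statistic = 10.111

x̄₁=56.100, s₁=4.919, n₁=20
x̄₂=40.083, s₂=5.477, n₂=24
s_p² = [19·4.919² + 23·5.477²]/42 = 27.3722
SE = √(s_p²·(1/20+1/24)) = 1.5840
t = (56.100−40.083)/1.5840 = 10.1114
df = 42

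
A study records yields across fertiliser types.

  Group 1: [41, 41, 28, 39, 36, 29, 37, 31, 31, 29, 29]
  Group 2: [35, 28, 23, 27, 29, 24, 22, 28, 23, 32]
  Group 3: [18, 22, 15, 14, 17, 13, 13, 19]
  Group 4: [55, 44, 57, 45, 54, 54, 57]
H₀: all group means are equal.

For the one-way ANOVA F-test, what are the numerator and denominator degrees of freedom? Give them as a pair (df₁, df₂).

k = 4 groups, N = 36 total
df = (k−1, N−k) = (4−1, 36−4) = (3, 32)

degrees of freedom = [3, 32]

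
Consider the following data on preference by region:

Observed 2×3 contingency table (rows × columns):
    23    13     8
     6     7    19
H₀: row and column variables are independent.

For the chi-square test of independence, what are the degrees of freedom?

degrees of freedom = 2

df = (r−1)(c−1) = (2−1)·(3−1) = 2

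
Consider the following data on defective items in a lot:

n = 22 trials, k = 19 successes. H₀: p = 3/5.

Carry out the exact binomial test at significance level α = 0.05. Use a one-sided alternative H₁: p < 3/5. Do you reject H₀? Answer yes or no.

Exact binomial: n=22, k=19, p₀=3/5=0.6000
P(X≤19) from Σ C(n,i)·p₀^i·(1−p₀)^(n−i)
p-value (one-sided, H₁ less) = 0.99844
At α=0.05: p ≥ α → fail to reject H₀

reject H₀: no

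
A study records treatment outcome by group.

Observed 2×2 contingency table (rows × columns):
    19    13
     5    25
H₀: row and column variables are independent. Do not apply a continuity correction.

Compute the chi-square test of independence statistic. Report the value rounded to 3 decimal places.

Row totals [32, 30], col totals [24, 38], n=62
χ² = (19−12.39)²/12.39 + (13−19.61)²/19.61 + (5−11.61)²/11.61 + (25−18.39)²/18.39 = 11.9040
df = 1

test statistic = 11.904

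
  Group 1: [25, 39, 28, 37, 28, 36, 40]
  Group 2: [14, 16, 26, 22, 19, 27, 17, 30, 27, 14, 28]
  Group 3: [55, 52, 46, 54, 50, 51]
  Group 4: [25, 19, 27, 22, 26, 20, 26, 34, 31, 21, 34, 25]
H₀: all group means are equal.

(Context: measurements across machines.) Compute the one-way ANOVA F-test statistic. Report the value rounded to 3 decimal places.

test statistic = 43.447

Group means [33.29, 21.82, 51.33, 25.83], grand mean 30.306
SSB = Σnᵢ(x̄ᵢ−x̄)² = 3747.574; SSW = ΣΣ(x−x̄ᵢ)² = 920.065
MSB = 3747.574/3 = 1249.1913; MSW = 920.065/32 = 28.7520
F = MSB/MSW = 43.4471
df = (3, 32)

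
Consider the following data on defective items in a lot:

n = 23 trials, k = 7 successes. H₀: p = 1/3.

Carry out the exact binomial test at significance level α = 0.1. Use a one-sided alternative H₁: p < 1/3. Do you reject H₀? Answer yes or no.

Exact binomial: n=23, k=7, p₀=1/3=0.3333
P(X≤7) from Σ C(n,i)·p₀^i·(1−p₀)^(n−i)
p-value (one-sided, H₁ less) = 0.48069
At α=0.1: p ≥ α → fail to reject H₀

reject H₀: no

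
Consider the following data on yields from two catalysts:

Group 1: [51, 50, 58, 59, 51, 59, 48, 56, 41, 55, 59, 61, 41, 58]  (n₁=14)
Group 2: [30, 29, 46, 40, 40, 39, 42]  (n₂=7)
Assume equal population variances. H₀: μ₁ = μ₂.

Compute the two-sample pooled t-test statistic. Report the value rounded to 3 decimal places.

x̄₁=53.357, s₁=6.582, n₁=14
x̄₂=38.000, s₂=6.245, n₂=7
s_p² = [13·6.582² + 6·6.245²]/19 = 41.9586
SE = √(s_p²·(1/14+1/7)) = 2.9985
t = (53.357−38.000)/2.9985 = 5.1216
df = 19

test statistic = 5.122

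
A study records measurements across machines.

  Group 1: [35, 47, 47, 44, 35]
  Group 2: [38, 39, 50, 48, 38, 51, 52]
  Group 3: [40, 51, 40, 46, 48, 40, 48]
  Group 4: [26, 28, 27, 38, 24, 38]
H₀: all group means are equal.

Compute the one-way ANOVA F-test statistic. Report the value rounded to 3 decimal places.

test statistic = 8.874

Group means [41.60, 45.14, 44.71, 30.17], grand mean 40.720
SSB = Σnᵢ(x̄ᵢ−x̄)² = 920.721; SSW = ΣΣ(x−x̄ᵢ)² = 726.319
MSB = 920.721/3 = 306.9070; MSW = 726.319/21 = 34.5866
F = MSB/MSW = 8.8736
df = (3, 21)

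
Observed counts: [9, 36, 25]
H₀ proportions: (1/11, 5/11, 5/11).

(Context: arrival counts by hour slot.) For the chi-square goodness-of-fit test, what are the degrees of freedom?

degrees of freedom = 2

df = k − 1 = 3 − 1 = 2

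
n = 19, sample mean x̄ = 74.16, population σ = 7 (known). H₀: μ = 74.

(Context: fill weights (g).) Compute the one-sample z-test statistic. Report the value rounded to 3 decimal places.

test statistic = 0.100

SE = σ/√n = 7/√19 = 1.6059
z = (x̄−μ₀)/SE = (74.16−74)/1.6059 = 0.0996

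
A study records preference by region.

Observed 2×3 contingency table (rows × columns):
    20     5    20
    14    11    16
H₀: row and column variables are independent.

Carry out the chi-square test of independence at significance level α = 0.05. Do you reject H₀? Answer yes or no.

Row totals [45, 41], col totals [34, 16, 36], n=86
χ² = (20−17.79)²/17.79 + (5−8.37)²/8.37 + (20−18.84)²/18.84 + (14−16.21)²/16.21 + (11−7.63)²/7.63 + (16−17.16)²/17.16 = 3.5750
df = 2
p-value (upper-tail) = 0.16738
At α=0.05: p ≥ α → fail to reject H₀

reject H₀: no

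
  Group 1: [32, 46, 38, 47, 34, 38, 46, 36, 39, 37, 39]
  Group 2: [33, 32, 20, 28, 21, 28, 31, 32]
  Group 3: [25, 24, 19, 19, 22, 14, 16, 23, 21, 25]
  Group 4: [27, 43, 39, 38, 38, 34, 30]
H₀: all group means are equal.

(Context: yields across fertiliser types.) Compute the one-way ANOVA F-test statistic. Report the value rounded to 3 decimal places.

Group means [39.27, 28.12, 20.80, 35.57], grand mean 30.944
SSB = Σnᵢ(x̄ᵢ−x̄)² = 2005.518; SSW = ΣΣ(x−x̄ᵢ)² = 742.371
MSB = 2005.518/3 = 668.5059; MSW = 742.371/32 = 23.1991
F = MSB/MSW = 28.8160
df = (3, 32)

test statistic = 28.816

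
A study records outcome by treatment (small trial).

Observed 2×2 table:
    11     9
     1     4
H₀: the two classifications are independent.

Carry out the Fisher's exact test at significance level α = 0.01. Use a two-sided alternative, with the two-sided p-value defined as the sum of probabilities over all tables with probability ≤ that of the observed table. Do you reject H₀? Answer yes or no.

reject H₀: no

Margins: r₁=20, r₂=5, c₁=12, c₂=13, n=25
p_obs = C(20,11)·C(5,1)/C(25,12); sum pmf over tables with pmf ≤ p_obs
p-value (two-sided) = 0.32174
At α=0.01: p ≥ α → fail to reject H₀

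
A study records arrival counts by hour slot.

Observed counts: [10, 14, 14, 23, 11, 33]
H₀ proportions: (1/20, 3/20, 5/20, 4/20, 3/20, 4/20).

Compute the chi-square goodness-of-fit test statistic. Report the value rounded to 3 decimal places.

test statistic = 18.689

n = 105; E_i = n·p_i = [5.25, 15.75, 26.25, 21.00, 15.75, 21.00]
χ² = (10−5.25)²/5.25 + (14−15.75)²/15.75 + (14−26.25)²/26.25 + (23−21.00)²/21.00 + (11−15.75)²/15.75 + (33−21.00)²/21.00 = 18.6889
df = 5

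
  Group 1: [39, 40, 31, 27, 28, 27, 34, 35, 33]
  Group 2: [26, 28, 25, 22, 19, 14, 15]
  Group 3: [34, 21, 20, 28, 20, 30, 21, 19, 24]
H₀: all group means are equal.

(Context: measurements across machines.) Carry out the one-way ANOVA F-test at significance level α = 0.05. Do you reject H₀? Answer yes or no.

Group means [32.67, 21.29, 24.11], grand mean 26.400
SSB = Σnᵢ(x̄ᵢ−x̄)² = 583.683; SSW = ΣΣ(x−x̄ᵢ)² = 596.317
MSB = 583.683/2 = 291.8413; MSW = 596.317/22 = 27.1053
F = MSB/MSW = 10.7669
df = (2, 22)
p-value (upper-tail) = 0.00055
At α=0.05: p < α → reject H₀

reject H₀: yes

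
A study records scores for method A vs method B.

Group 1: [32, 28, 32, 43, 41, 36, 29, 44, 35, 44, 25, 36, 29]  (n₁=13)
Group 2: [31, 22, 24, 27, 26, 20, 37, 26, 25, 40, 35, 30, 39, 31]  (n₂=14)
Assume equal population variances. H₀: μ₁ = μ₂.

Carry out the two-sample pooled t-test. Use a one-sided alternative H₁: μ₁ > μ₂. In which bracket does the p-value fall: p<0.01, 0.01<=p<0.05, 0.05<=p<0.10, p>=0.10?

p-value bracket: 0.01<=p<0.05

x̄₁=34.923, s₁=6.474, n₁=13
x̄₂=29.500, s₂=6.322, n₂=14
s_p² = [12·6.474² + 13·6.322²]/25 = 40.8969
SE = √(s_p²·(1/13+1/14)) = 2.4632
t = (34.923−29.500)/2.4632 = 2.2017
df = 25
p-value (one-sided, H₁ greater) = 0.01857
→ bracket: 0.01<=p<0.05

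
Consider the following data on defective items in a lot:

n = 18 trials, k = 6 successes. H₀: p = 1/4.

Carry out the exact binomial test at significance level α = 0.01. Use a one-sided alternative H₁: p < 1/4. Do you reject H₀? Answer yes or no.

reject H₀: no

Exact binomial: n=18, k=6, p₀=1/4=0.2500
P(X≤6) from Σ C(n,i)·p₀^i·(1−p₀)^(n−i)
p-value (one-sided, H₁ less) = 0.86102
At α=0.01: p ≥ α → fail to reject H₀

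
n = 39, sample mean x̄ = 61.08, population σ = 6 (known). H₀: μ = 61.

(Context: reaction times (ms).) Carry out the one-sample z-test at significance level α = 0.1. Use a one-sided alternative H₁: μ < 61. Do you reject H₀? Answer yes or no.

SE = σ/√n = 6/√39 = 0.9608
z = (x̄−μ₀)/SE = (61.08−61)/0.9608 = 0.0833
p-value (one-sided, H₁ less) = 0.53318
At α=0.1: p ≥ α → fail to reject H₀

reject H₀: no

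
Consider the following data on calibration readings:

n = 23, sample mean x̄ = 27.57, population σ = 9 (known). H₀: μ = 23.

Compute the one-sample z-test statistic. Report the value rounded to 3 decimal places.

test statistic = 2.435

SE = σ/√n = 9/√23 = 1.8766
z = (x̄−μ₀)/SE = (27.57−23)/1.8766 = 2.4352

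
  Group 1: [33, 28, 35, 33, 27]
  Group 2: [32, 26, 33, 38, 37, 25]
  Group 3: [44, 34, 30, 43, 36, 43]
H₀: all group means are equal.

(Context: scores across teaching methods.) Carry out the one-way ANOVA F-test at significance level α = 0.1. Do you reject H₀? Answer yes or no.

Group means [31.20, 31.83, 38.33], grand mean 33.941
SSB = Σnᵢ(x̄ᵢ−x̄)² = 179.975; SSW = ΣΣ(x−x̄ᵢ)² = 364.967
MSB = 179.975/2 = 89.9873; MSW = 364.967/14 = 26.0690
F = MSB/MSW = 3.4519
df = (2, 14)
p-value (upper-tail) = 0.06044
At α=0.1: p < α → reject H₀

reject H₀: yes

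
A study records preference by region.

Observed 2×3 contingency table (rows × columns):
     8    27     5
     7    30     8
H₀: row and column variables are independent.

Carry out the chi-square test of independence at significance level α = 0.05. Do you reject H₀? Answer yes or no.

reject H₀: no

Row totals [40, 45], col totals [15, 57, 13], n=85
χ² = (8−7.06)²/7.06 + (27−26.82)²/26.82 + (5−6.12)²/6.12 + (7−7.94)²/7.94 + (30−30.18)²/30.18 + (8−6.88)²/6.88 = 0.6249
df = 2
p-value (upper-tail) = 0.73165
At α=0.05: p ≥ α → fail to reject H₀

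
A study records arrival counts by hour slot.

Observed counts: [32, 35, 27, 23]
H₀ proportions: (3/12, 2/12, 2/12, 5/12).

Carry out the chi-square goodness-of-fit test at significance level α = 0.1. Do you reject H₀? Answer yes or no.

reject H₀: yes

n = 117; E_i = n·p_i = [29.25, 19.50, 19.50, 48.75]
χ² = (32−29.25)²/29.25 + (35−19.50)²/19.50 + (27−19.50)²/19.50 + (23−48.75)²/48.75 = 29.0650
df = 3
p-value (upper-tail) = 0.00000
At α=0.1: p < α → reject H₀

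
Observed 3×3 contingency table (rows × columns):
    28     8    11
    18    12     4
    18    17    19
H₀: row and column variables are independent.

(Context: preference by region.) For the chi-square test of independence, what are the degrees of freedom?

degrees of freedom = 4

df = (r−1)(c−1) = (3−1)·(3−1) = 4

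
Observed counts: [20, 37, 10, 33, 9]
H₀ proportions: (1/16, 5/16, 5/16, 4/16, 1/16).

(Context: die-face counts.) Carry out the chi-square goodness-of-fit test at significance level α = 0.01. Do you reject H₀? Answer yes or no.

n = 109; E_i = n·p_i = [6.81, 34.06, 34.06, 27.25, 6.81]
χ² = (20−6.81)²/6.81 + (37−34.06)²/34.06 + (10−34.06)²/34.06 + (33−27.25)²/27.25 + (9−6.81)²/6.81 = 44.6954
df = 4
p-value (upper-tail) = 0.00000
At α=0.01: p < α → reject H₀

reject H₀: yes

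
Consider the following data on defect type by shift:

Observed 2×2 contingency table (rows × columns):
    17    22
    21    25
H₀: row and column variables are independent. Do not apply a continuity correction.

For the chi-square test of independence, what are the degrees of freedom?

df = (r−1)(c−1) = (2−1)·(2−1) = 1

degrees of freedom = 1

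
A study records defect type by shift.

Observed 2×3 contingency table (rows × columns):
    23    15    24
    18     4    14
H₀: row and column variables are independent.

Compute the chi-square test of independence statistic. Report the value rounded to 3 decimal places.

test statistic = 2.917

Row totals [62, 36], col totals [41, 19, 38], n=98
χ² = (23−25.94)²/25.94 + (15−12.02)²/12.02 + (24−24.04)²/24.04 + (18−15.06)²/15.06 + (4−6.98)²/6.98 + (14−13.96)²/13.96 = 2.9171
df = 2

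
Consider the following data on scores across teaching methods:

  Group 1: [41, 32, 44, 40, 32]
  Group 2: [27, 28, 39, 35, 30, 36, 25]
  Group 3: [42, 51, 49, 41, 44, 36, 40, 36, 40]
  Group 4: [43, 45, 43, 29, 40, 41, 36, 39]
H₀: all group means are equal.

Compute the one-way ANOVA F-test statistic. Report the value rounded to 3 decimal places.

test statistic = 5.778

Group means [37.80, 31.43, 42.11, 39.50], grand mean 38.069
SSB = Σnᵢ(x̄ᵢ−x̄)² = 472.459; SSW = ΣΣ(x−x̄ᵢ)² = 681.403
MSB = 472.459/3 = 157.4863; MSW = 681.403/25 = 27.2561
F = MSB/MSW = 5.7780
df = (3, 25)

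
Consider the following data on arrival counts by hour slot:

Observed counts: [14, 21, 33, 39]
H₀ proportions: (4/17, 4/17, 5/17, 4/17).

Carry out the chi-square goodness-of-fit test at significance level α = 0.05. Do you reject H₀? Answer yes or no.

n = 107; E_i = n·p_i = [25.18, 25.18, 31.47, 25.18]
χ² = (14−25.18)²/25.18 + (21−25.18)²/25.18 + (33−31.47)²/31.47 + (39−25.18)²/25.18 = 13.3187
df = 3
p-value (upper-tail) = 0.00400
At α=0.05: p < α → reject H₀

reject H₀: yes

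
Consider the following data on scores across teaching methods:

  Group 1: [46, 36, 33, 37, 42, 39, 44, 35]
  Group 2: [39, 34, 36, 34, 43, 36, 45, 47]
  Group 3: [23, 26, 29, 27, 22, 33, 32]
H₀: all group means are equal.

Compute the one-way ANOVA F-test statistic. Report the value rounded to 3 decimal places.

test statistic = 15.243

Group means [39.00, 39.25, 27.43], grand mean 35.565
SSB = Σnᵢ(x̄ᵢ−x̄)² = 666.438; SSW = ΣΣ(x−x̄ᵢ)² = 437.214
MSB = 666.438/2 = 333.2189; MSW = 437.214/20 = 21.8607
F = MSB/MSW = 15.2428
df = (2, 20)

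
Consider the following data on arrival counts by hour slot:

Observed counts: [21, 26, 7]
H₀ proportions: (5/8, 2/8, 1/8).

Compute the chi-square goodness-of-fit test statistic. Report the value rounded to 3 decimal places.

test statistic = 16.400

n = 54; E_i = n·p_i = [33.75, 13.50, 6.75]
χ² = (21−33.75)²/33.75 + (26−13.50)²/13.50 + (7−6.75)²/6.75 = 16.4000
df = 2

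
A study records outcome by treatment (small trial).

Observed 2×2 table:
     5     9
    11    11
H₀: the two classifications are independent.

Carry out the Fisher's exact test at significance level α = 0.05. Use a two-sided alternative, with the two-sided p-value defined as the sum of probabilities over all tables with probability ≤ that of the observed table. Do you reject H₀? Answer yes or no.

reject H₀: no

Margins: r₁=14, r₂=22, c₁=16, c₂=20, n=36
p_obs = C(14,5)·C(22,11)/C(36,16); sum pmf over tables with pmf ≤ p_obs
p-value (two-sided) = 0.50067
At α=0.05: p ≥ α → fail to reject H₀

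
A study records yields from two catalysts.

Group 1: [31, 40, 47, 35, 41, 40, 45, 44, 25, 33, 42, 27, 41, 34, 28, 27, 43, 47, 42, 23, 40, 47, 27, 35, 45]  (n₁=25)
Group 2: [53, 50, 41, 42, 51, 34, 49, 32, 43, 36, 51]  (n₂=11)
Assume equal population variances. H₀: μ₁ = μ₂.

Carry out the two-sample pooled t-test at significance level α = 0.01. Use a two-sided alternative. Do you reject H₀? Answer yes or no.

x̄₁=37.160, s₁=7.669, n₁=25
x̄₂=43.818, s₂=7.494, n₂=11
s_p² = [24·7.669² + 10·7.494²]/34 = 58.0293
SE = √(s_p²·(1/25+1/11)) = 2.7562
t = (37.160−43.818)/2.7562 = -2.4157
df = 34
p-value (two-sided) = 0.02123
At α=0.01: p ≥ α → fail to reject H₀

reject H₀: no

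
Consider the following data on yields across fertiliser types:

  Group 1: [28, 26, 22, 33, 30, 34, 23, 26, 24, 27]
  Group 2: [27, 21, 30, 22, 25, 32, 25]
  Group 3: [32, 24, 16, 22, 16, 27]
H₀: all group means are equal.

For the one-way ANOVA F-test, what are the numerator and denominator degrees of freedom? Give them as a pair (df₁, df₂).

degrees of freedom = [2, 20]

k = 3 groups, N = 23 total
df = (k−1, N−k) = (3−1, 23−3) = (2, 20)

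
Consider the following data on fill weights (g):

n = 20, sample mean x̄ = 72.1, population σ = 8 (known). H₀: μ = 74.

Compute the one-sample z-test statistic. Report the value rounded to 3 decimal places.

SE = σ/√n = 8/√20 = 1.7889
z = (x̄−μ₀)/SE = (72.1−74)/1.7889 = -1.0621

test statistic = -1.062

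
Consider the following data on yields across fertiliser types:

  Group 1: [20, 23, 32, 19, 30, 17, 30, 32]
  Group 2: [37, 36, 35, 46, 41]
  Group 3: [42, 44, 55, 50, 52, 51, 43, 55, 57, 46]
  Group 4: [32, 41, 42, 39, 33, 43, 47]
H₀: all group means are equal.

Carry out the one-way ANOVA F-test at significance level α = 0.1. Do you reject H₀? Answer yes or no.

Group means [25.38, 39.00, 49.50, 39.57], grand mean 39.000
SSB = Σnᵢ(x̄ᵢ−x̄)² = 2589.911; SSW = ΣΣ(x−x̄ᵢ)² = 800.089
MSB = 2589.911/3 = 863.3036; MSW = 800.089/26 = 30.7727
F = MSB/MSW = 28.0542
df = (3, 26)
p-value (upper-tail) = 0.00000
At α=0.1: p < α → reject H₀

reject H₀: yes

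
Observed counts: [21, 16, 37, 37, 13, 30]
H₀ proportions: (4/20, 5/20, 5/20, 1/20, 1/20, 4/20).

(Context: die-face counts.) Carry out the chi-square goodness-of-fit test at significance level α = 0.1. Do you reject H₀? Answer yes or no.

n = 154; E_i = n·p_i = [30.80, 38.50, 38.50, 7.70, 7.70, 30.80]
χ² = (21−30.80)²/30.80 + (16−38.50)²/38.50 + (37−38.50)²/38.50 + (37−7.70)²/7.70 + (13−7.70)²/7.70 + (30−30.80)²/30.80 = 131.4870
df = 5
p-value (upper-tail) = 0.00000
At α=0.1: p < α → reject H₀

reject H₀: yes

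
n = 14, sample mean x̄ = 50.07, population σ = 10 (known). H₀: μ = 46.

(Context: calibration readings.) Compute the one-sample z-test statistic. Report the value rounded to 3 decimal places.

SE = σ/√n = 10/√14 = 2.6726
z = (x̄−μ₀)/SE = (50.07−46)/2.6726 = 1.5229

test statistic = 1.523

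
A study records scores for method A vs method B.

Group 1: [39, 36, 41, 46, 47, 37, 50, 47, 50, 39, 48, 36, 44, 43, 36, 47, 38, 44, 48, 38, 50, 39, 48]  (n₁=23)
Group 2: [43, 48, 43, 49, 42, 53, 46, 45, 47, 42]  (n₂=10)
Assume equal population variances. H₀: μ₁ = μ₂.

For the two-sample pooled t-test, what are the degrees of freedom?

degrees of freedom = 31

df = n₁ + n₂ − 2 = 23 + 10 − 2 = 31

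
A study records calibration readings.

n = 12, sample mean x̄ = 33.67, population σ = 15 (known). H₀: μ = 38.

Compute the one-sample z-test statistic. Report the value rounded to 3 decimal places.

SE = σ/√n = 15/√12 = 4.3301
z = (x̄−μ₀)/SE = (33.67−38)/4.3301 = -1.0000

test statistic = -1.000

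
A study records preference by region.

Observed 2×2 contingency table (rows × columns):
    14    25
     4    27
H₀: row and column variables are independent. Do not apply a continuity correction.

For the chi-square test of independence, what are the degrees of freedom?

degrees of freedom = 1

df = (r−1)(c−1) = (2−1)·(2−1) = 1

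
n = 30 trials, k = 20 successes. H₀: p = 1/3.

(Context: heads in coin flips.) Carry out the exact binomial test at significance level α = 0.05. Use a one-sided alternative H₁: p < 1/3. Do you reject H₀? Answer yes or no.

Exact binomial: n=30, k=20, p₀=1/3=0.3333
P(X≤20) from Σ C(n,i)·p₀^i·(1−p₀)^(n−i)
p-value (one-sided, H₁ less) = 0.99996
At α=0.05: p ≥ α → fail to reject H₀

reject H₀: no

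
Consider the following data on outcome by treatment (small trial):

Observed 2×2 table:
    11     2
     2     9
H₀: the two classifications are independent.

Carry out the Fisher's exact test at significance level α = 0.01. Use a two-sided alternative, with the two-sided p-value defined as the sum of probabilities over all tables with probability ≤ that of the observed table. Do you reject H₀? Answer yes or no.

reject H₀: yes

Margins: r₁=13, r₂=11, c₁=13, c₂=11, n=24
p_obs = C(13,11)·C(11,2)/C(24,13); sum pmf over tables with pmf ≤ p_obs
p-value (two-sided) = 0.00307
At α=0.01: p < α → reject H₀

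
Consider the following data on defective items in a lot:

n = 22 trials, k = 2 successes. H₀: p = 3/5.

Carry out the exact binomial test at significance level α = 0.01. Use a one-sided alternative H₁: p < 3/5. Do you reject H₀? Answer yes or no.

reject H₀: yes

Exact binomial: n=22, k=2, p₀=3/5=0.6000
P(X≤2) from Σ C(n,i)·p₀^i·(1−p₀)^(n−i)
p-value (one-sided, H₁ less) = 0.00000
At α=0.01: p < α → reject H₀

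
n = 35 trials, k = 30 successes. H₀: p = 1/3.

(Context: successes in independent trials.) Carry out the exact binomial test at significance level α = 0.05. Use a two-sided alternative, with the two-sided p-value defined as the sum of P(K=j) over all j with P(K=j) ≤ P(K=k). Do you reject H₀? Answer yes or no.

Exact binomial: n=35, k=30, p₀=1/3=0.3333
P(X=j) = C(n,j)·p₀^j·(1−p₀)^(n−j); p = Σ P(X=j) over j with P(X=j) ≤ P(X=30)
p-value (two-sided) = 0.00000
At α=0.05: p < α → reject H₀

reject H₀: yes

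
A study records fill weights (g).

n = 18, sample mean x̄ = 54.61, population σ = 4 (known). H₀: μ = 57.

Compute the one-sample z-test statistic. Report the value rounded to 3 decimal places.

test statistic = -2.535

SE = σ/√n = 4/√18 = 0.9428
z = (x̄−μ₀)/SE = (54.61−57)/0.9428 = -2.5350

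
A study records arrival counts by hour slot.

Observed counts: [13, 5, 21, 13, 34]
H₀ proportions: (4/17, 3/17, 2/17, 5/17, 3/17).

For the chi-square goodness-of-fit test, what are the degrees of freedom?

degrees of freedom = 4

df = k − 1 = 5 − 1 = 4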